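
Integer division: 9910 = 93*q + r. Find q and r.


9910 = 93 * 106 + 52
Check: 9858 + 52 = 9910

q = 106, r = 52


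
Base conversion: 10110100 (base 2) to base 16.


10110100 (base 2) = 180 (decimal)
180 (decimal) = B4 (base 16)


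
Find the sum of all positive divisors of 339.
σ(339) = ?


Divisors of 339: 1, 3, 113, 339
Sum = 1 + 3 + 113 + 339 = 456

σ(339) = 456


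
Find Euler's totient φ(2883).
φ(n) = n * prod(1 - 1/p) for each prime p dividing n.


2883 = 3 × 31^2
Prime factors: 3, 31
φ(2883) = 2883 × (1-1/3) × (1-1/31)
= 2883 × 2/3 × 30/31 = 1860

φ(2883) = 1860


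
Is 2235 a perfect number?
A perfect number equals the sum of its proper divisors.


Proper divisors of 2235: 1, 3, 5, 15, 149, 447, 745
Sum = 1 + 3 + 5 + 15 + 149 + 447 + 745 = 1365

No, 2235 is not perfect (1365 ≠ 2235)


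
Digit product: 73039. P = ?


7 × 3 × 0 × 3 × 9 = 0


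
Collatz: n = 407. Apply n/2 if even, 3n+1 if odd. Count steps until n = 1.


407 → 1222 → 611 → 1834 → 917 → 2752 → 1376 → 688 → 344 → 172 → 86 → 43 → 130 → 65 → 196 → 98 → 49 → 148 → 74 → 37 → 112 → 56 → 28 → 14 → 7 → 22 → 11 → 34 → 17 → 52 → 26 → 13 → 40 → 20 → 10 → 5 → 16 → 8 → 4 → 2 → 1
Total steps = 40

40 steps


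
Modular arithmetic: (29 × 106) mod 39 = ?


29 × 106 = 3074
3074 mod 39 = 32


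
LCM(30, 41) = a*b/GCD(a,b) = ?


GCD(30, 41) = 1
LCM = 30*41/1 = 1230/1 = 1230

LCM = 1230


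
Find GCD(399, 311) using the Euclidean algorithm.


399 = 1 * 311 + 88
311 = 3 * 88 + 47
88 = 1 * 47 + 41
47 = 1 * 41 + 6
41 = 6 * 6 + 5
6 = 1 * 5 + 1
5 = 5 * 1 + 0
GCD = 1


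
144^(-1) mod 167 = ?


Use the extended Euclidean algorithm on (167, 144); each row r = 167*s + 144*t:
r=167, s=1, t=0
r=144, s=0, t=1
q=1: r=23, s=1, t=-1   [167*(1) + 144*(-1) = 23]
q=6: r=6, s=-6, t=7   [167*(-6) + 144*(7) = 6]
q=3: r=5, s=19, t=-22   [167*(19) + 144*(-22) = 5]
q=1: r=1, s=-25, t=29   [167*(-25) + 144*(29) = 1]
q=5: r=0, s=144, t=-167   [167*(144) + 144*(-167) = 0]
GCD = 1 with t = 29, so 144*(29) ≡ 1 (mod 167)
Inverse = 29 mod 167 = 29
Check: 144 * 29 = 4176 ≡ 1 (mod 167)

144^(-1) ≡ 29 (mod 167)


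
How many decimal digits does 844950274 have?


844950274 has 9 digits in base 10
floor(log10(844950274)) + 1 = floor(8.9268) + 1 = 9

9 digits (base 10)


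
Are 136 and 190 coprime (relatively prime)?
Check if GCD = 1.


Euclidean algorithm:
190 = 1 * 136 + 54
136 = 2 * 54 + 28
54 = 1 * 28 + 26
28 = 1 * 26 + 2
26 = 13 * 2 + 0
GCD(136, 190) = 2

No, not coprime (GCD = 2)


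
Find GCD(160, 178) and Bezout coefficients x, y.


Tabular extended Euclidean (each row: r = 160*s + 178*t):
r=160, s=1, t=0
r=178, s=0, t=1
q=0: r=160, s=1, t=0   [160*(1) + 178*(0) = 160]
q=1: r=18, s=-1, t=1   [160*(-1) + 178*(1) = 18]
q=8: r=16, s=9, t=-8   [160*(9) + 178*(-8) = 16]
q=1: r=2, s=-10, t=9   [160*(-10) + 178*(9) = 2]
q=8: r=0, s=89, t=-80   [160*(89) + 178*(-80) = 0]
GCD = 2; from the row with r=2: x=-10, y=9
Check: 160*(-10) + 178*(9) = -1600 + 1602 = 2

GCD = 2, x = -10, y = 9


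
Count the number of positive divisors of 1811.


1811 = 1811^1
d(1811) = (1+1) = 2

2 divisors


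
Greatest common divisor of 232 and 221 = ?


232 = 1 * 221 + 11
221 = 20 * 11 + 1
11 = 11 * 1 + 0
GCD = 1


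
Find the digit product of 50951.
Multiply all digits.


5 × 0 × 9 × 5 × 1 = 0


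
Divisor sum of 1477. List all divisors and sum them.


Divisors of 1477: 1, 7, 211, 1477
Sum = 1 + 7 + 211 + 1477 = 1696

σ(1477) = 1696


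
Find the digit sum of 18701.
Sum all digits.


1 + 8 + 7 + 0 + 1 = 17


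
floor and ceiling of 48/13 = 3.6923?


48/13 = 3.6923
floor = 3
ceil = 4

floor = 3, ceil = 4


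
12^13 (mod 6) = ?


12^1 mod 6 = 0
12^2 mod 6 = 0
12^3 mod 6 = 0
12^4 mod 6 = 0
12^5 mod 6 = 0
12^6 mod 6 = 0
12^7 mod 6 = 0
12^8 mod 6 = 0
12^9 mod 6 = 0
12^10 mod 6 = 0
12^11 mod 6 = 0
12^12 mod 6 = 0
12^13 mod 6 = 0


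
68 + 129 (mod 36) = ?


68 + 129 = 197
197 mod 36 = 17


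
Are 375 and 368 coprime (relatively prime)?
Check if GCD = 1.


Euclidean algorithm:
375 = 1 * 368 + 7
368 = 52 * 7 + 4
7 = 1 * 4 + 3
4 = 1 * 3 + 1
3 = 3 * 1 + 0
GCD(375, 368) = 1

Yes, coprime (GCD = 1)


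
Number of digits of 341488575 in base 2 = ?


341488575 in base 2 = 10100010110101011001110111111
Number of digits = 29

29 digits (base 2)


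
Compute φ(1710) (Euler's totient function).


1710 = 2 × 3^2 × 5 × 19
Prime factors: 2, 3, 5, 19
φ(1710) = 1710 × (1-1/2) × (1-1/3) × (1-1/5) × (1-1/19)
= 1710 × 1/2 × 2/3 × 4/5 × 18/19 = 432

φ(1710) = 432


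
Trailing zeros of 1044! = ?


floor(1044/5) = 208
floor(1044/25) = 41
floor(1044/125) = 8
floor(1044/625) = 1
Total = 258

258 trailing zeros


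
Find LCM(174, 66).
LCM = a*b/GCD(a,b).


GCD(174, 66) = 6
LCM = 174*66/6 = 11484/6 = 1914

LCM = 1914


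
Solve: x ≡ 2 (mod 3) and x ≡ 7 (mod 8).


M = 3*8 = 24
M1 = M/3 = 8, M2 = M/8 = 3
M1^(-1) mod 3 = 2, M2^(-1) mod 8 = 3
x = 2*8*2 + 7*3*3 = 95
95 mod 24 = 23
Check: 23 mod 3 = 2 ✓, 23 mod 8 = 7 ✓

x ≡ 23 (mod 24)


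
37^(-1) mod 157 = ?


Use the extended Euclidean algorithm on (157, 37); each row r = 157*s + 37*t:
r=157, s=1, t=0
r=37, s=0, t=1
q=4: r=9, s=1, t=-4   [157*(1) + 37*(-4) = 9]
q=4: r=1, s=-4, t=17   [157*(-4) + 37*(17) = 1]
q=9: r=0, s=37, t=-157   [157*(37) + 37*(-157) = 0]
GCD = 1 with t = 17, so 37*(17) ≡ 1 (mod 157)
Inverse = 17 mod 157 = 17
Check: 37 * 17 = 629 ≡ 1 (mod 157)

37^(-1) ≡ 17 (mod 157)


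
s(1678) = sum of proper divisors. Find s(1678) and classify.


Proper divisors: 1, 2, 839
Sum = 1 + 2 + 839 = 842
842 < 1678 → deficient

s(1678) = 842 (deficient)


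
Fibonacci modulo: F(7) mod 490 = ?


F(k) mod 490 for k=1..7:
1, 1, 2, 3, 5, 8, 13
F(7) mod 490 = 13


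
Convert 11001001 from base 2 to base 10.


11001001 (base 2) = 201 (decimal)
201 (decimal) = 201 (base 10)


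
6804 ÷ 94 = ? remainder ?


6804 = 94 * 72 + 36
Check: 6768 + 36 = 6804

q = 72, r = 36


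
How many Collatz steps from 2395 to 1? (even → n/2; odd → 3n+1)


2395 → 7186 → 3593 → 10780 → 5390 → 2695 → 8086 → 4043 → 12130 → 6065 → 18196 → 9098 → 4549 → 13648 → 6824 → 3412 → 1706 → 853 → 2560 → 1280 → 640 → 320 → 160 → 80 → 40 → 20 → 10 → 5 → 16 → 8 → 4 → 2 → 1
Total steps = 32

32 steps


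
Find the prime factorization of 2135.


2135 / 5 = 427
427 / 7 = 61
61 / 61 = 1
2135 = 5 × 7 × 61


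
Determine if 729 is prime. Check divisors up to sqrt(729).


729 / 3 = 243 (exact division)
729 is NOT prime.

No, 729 is not prime


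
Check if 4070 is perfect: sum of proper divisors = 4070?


Proper divisors of 4070: 1, 2, 5, 10, 11, 22, 37, 55, 74, 110, 185, 370, 407, 814, 2035
Sum = 1 + 2 + 5 + 10 + 11 + 22 + 37 + 55 + 74 + 110 + 185 + 370 + 407 + 814 + 2035 = 4138

No, 4070 is not perfect (4138 ≠ 4070)


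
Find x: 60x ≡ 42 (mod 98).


GCD(60, 98) = 2 divides 42
Divide: 30x ≡ 21 (mod 49)
x ≡ 35 (mod 49)


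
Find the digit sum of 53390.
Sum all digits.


5 + 3 + 3 + 9 + 0 = 20


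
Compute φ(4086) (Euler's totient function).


4086 = 2 × 3^2 × 227
Prime factors: 2, 3, 227
φ(4086) = 4086 × (1-1/2) × (1-1/3) × (1-1/227)
= 4086 × 1/2 × 2/3 × 226/227 = 1356

φ(4086) = 1356


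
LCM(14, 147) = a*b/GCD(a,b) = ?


GCD(14, 147) = 7
LCM = 14*147/7 = 2058/7 = 294

LCM = 294


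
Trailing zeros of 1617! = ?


floor(1617/5) = 323
floor(1617/25) = 64
floor(1617/125) = 12
floor(1617/625) = 2
Total = 401

401 trailing zeros


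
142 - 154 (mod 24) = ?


142 - 154 = -12
-12 mod 24 = 12


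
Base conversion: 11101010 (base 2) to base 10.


11101010 (base 2) = 234 (decimal)
234 (decimal) = 234 (base 10)


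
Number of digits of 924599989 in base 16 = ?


924599989 in base 16 = 371C46B5
Number of digits = 8

8 digits (base 16)


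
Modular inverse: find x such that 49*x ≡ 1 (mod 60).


Use the extended Euclidean algorithm on (60, 49); each row r = 60*s + 49*t:
r=60, s=1, t=0
r=49, s=0, t=1
q=1: r=11, s=1, t=-1   [60*(1) + 49*(-1) = 11]
q=4: r=5, s=-4, t=5   [60*(-4) + 49*(5) = 5]
q=2: r=1, s=9, t=-11   [60*(9) + 49*(-11) = 1]
q=5: r=0, s=-49, t=60   [60*(-49) + 49*(60) = 0]
GCD = 1 with t = -11, so 49*(-11) ≡ 1 (mod 60)
Inverse = -11 mod 60 = 49
Check: 49 * 49 = 2401 ≡ 1 (mod 60)

49^(-1) ≡ 49 (mod 60)


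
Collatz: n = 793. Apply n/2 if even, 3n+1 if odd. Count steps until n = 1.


793 → 2380 → 1190 → 595 → 1786 → 893 → 2680 → 1340 → 670 → 335 → 1006 → 503 → 1510 → 755 → 2266 → 1133 → 3400 → 1700 → 850 → 425 → 1276 → 638 → 319 → 958 → 479 → 1438 → 719 → 2158 → 1079 → 3238 → 1619 → 4858 → 2429 → 7288 → 3644 → 1822 → 911 → 2734 → 1367 → 4102 → 2051 → 6154 → 3077 → 9232 → 4616 → 2308 → 1154 → 577 → 1732 → 866 → 433 → 1300 → 650 → 325 → 976 → 488 → 244 → 122 → 61 → 184 → 92 → 46 → 23 → 70 → 35 → 106 → 53 → 160 → 80 → 40 → 20 → 10 → 5 → 16 → 8 → 4 → 2 → 1
Total steps = 77

77 steps


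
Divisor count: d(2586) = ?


2586 = 2^1 × 3^1 × 431^1
d(2586) = (1+1) × (1+1) × (1+1) = 8

8 divisors


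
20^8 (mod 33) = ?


20^1 mod 33 = 20
20^2 mod 33 = 4
20^3 mod 33 = 14
20^4 mod 33 = 16
20^5 mod 33 = 23
20^6 mod 33 = 31
20^7 mod 33 = 26
20^8 mod 33 = 25


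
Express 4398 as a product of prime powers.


4398 / 2 = 2199
2199 / 3 = 733
733 / 733 = 1
4398 = 2 × 3 × 733


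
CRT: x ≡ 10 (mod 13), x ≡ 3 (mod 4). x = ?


M = 13*4 = 52
M1 = M/13 = 4, M2 = M/4 = 13
M1^(-1) mod 13 = 10, M2^(-1) mod 4 = 1
x = 10*4*10 + 3*13*1 = 439
439 mod 52 = 23
Check: 23 mod 13 = 10 ✓, 23 mod 4 = 3 ✓

x ≡ 23 (mod 52)


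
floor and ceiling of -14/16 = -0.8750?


-14/16 = -0.8750
floor = -1
ceil = 0

floor = -1, ceil = 0


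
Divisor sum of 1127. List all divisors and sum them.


Divisors of 1127: 1, 7, 23, 49, 161, 1127
Sum = 1 + 7 + 23 + 49 + 161 + 1127 = 1368

σ(1127) = 1368


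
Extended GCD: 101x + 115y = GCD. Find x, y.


Tabular extended Euclidean (each row: r = 101*s + 115*t):
r=101, s=1, t=0
r=115, s=0, t=1
q=0: r=101, s=1, t=0   [101*(1) + 115*(0) = 101]
q=1: r=14, s=-1, t=1   [101*(-1) + 115*(1) = 14]
q=7: r=3, s=8, t=-7   [101*(8) + 115*(-7) = 3]
q=4: r=2, s=-33, t=29   [101*(-33) + 115*(29) = 2]
q=1: r=1, s=41, t=-36   [101*(41) + 115*(-36) = 1]
q=2: r=0, s=-115, t=101   [101*(-115) + 115*(101) = 0]
GCD = 1; from the row with r=1: x=41, y=-36
Check: 101*(41) + 115*(-36) = 4141 - 4140 = 1

GCD = 1, x = 41, y = -36


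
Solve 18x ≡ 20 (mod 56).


GCD(18, 56) = 2 divides 20
Divide: 9x ≡ 10 (mod 28)
x ≡ 26 (mod 28)


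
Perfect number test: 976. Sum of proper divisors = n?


Proper divisors of 976: 1, 2, 4, 8, 16, 61, 122, 244, 488
Sum = 1 + 2 + 4 + 8 + 16 + 61 + 122 + 244 + 488 = 946

No, 976 is not perfect (946 ≠ 976)


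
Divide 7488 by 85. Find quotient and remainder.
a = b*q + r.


7488 = 85 * 88 + 8
Check: 7480 + 8 = 7488

q = 88, r = 8


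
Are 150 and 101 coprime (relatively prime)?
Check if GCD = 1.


Euclidean algorithm:
150 = 1 * 101 + 49
101 = 2 * 49 + 3
49 = 16 * 3 + 1
3 = 3 * 1 + 0
GCD(150, 101) = 1

Yes, coprime (GCD = 1)


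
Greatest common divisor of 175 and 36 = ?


175 = 4 * 36 + 31
36 = 1 * 31 + 5
31 = 6 * 5 + 1
5 = 5 * 1 + 0
GCD = 1


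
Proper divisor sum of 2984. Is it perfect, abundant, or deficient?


Proper divisors: 1, 2, 4, 8, 373, 746, 1492
Sum = 1 + 2 + 4 + 8 + 373 + 746 + 1492 = 2626
2626 < 2984 → deficient

s(2984) = 2626 (deficient)


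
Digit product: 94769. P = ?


9 × 4 × 7 × 6 × 9 = 13608


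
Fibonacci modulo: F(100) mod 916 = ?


F(k) mod 916 for k=1..100:
1, 1, 2, 3, 5, 8, 13, 21, 34, 55, 89, 144, 233, 377, 610, 71, 681, 752, 517, 353, 870, 307, 261, 568, 829, 481, 394, 875, 353, 312, 665, 61, 726, 787, 597, 468, 149, 617, 766, 467, 317, 784, 185, 53, 238, 291, 529, 820, 433, 337, 770, 191, 45, 236, 281, 517, 798, 399, 281, 680, 45, 725, 770, 579, 433, 96, 529, 625, 238, 863, 185, 132, 317, 449, 766, 299, 149, 448, 597, 129, 726, 855, 665, 604, 353, 41, 394, 435, 829, 348, 261, 609, 870, 563, 517, 164, 681, 845, 610, 539
F(100) mod 916 = 539


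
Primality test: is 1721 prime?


Check divisors up to sqrt(1721) = 41.4849
No divisors found.
1721 is prime.

Yes, 1721 is prime


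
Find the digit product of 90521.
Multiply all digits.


9 × 0 × 5 × 2 × 1 = 0


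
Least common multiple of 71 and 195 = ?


GCD(71, 195) = 1
LCM = 71*195/1 = 13845/1 = 13845

LCM = 13845


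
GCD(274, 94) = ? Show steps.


274 = 2 * 94 + 86
94 = 1 * 86 + 8
86 = 10 * 8 + 6
8 = 1 * 6 + 2
6 = 3 * 2 + 0
GCD = 2


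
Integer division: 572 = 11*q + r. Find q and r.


572 = 11 * 52 + 0
Check: 572 + 0 = 572

q = 52, r = 0


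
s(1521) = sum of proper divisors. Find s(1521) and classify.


Proper divisors: 1, 3, 9, 13, 39, 117, 169, 507
Sum = 1 + 3 + 9 + 13 + 39 + 117 + 169 + 507 = 858
858 < 1521 → deficient

s(1521) = 858 (deficient)


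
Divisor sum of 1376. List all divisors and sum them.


Divisors of 1376: 1, 2, 4, 8, 16, 32, 43, 86, 172, 344, 688, 1376
Sum = 1 + 2 + 4 + 8 + 16 + 32 + 43 + 86 + 172 + 344 + 688 + 1376 = 2772

σ(1376) = 2772


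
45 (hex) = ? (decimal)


45 (base 16) = 69 (decimal)
69 (decimal) = 69 (base 10)


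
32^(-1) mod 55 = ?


Use the extended Euclidean algorithm on (55, 32); each row r = 55*s + 32*t:
r=55, s=1, t=0
r=32, s=0, t=1
q=1: r=23, s=1, t=-1   [55*(1) + 32*(-1) = 23]
q=1: r=9, s=-1, t=2   [55*(-1) + 32*(2) = 9]
q=2: r=5, s=3, t=-5   [55*(3) + 32*(-5) = 5]
q=1: r=4, s=-4, t=7   [55*(-4) + 32*(7) = 4]
q=1: r=1, s=7, t=-12   [55*(7) + 32*(-12) = 1]
q=4: r=0, s=-32, t=55   [55*(-32) + 32*(55) = 0]
GCD = 1 with t = -12, so 32*(-12) ≡ 1 (mod 55)
Inverse = -12 mod 55 = 43
Check: 32 * 43 = 1376 ≡ 1 (mod 55)

32^(-1) ≡ 43 (mod 55)


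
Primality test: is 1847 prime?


Check divisors up to sqrt(1847) = 42.9767
No divisors found.
1847 is prime.

Yes, 1847 is prime


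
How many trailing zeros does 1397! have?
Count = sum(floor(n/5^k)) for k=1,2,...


floor(1397/5) = 279
floor(1397/25) = 55
floor(1397/125) = 11
floor(1397/625) = 2
Total = 347

347 trailing zeros


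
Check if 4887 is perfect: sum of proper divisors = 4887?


Proper divisors of 4887: 1, 3, 9, 27, 181, 543, 1629
Sum = 1 + 3 + 9 + 27 + 181 + 543 + 1629 = 2393

No, 4887 is not perfect (2393 ≠ 4887)


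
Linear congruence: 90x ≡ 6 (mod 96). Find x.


GCD(90, 96) = 6 divides 6
Divide: 15x ≡ 1 (mod 16)
x ≡ 15 (mod 16)


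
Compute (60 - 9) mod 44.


60 - 9 = 51
51 mod 44 = 7


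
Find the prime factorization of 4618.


4618 / 2 = 2309
2309 / 2309 = 1
4618 = 2 × 2309


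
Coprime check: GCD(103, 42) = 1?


Euclidean algorithm:
103 = 2 * 42 + 19
42 = 2 * 19 + 4
19 = 4 * 4 + 3
4 = 1 * 3 + 1
3 = 3 * 1 + 0
GCD(103, 42) = 1

Yes, coprime (GCD = 1)


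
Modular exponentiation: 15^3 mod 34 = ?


15^1 mod 34 = 15
15^2 mod 34 = 21
15^3 mod 34 = 9


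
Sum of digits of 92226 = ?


9 + 2 + 2 + 2 + 6 = 21


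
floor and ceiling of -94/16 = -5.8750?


-94/16 = -5.8750
floor = -6
ceil = -5

floor = -6, ceil = -5


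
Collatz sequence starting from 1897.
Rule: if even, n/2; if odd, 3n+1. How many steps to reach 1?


1897 → 5692 → 2846 → 1423 → 4270 → 2135 → 6406 → 3203 → 9610 → 4805 → 14416 → 7208 → 3604 → 1802 → 901 → 2704 → 1352 → 676 → 338 → 169 → 508 → 254 → 127 → 382 → 191 → 574 → 287 → 862 → 431 → 1294 → 647 → 1942 → 971 → 2914 → 1457 → 4372 → 2186 → 1093 → 3280 → 1640 → 820 → 410 → 205 → 616 → 308 → 154 → 77 → 232 → 116 → 58 → 29 → 88 → 44 → 22 → 11 → 34 → 17 → 52 → 26 → 13 → 40 → 20 → 10 → 5 → 16 → 8 → 4 → 2 → 1
Total steps = 68

68 steps


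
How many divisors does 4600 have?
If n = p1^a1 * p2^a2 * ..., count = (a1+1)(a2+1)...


4600 = 2^3 × 5^2 × 23^1
d(4600) = (3+1) × (2+1) × (1+1) = 24

24 divisors


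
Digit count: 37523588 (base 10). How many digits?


37523588 has 8 digits in base 10
floor(log10(37523588)) + 1 = floor(7.5743) + 1 = 8

8 digits (base 10)


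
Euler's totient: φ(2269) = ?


2269 = 2269
Prime factors: 2269
φ(2269) = 2269 × (1-1/2269)
= 2269 × 2268/2269 = 2268

φ(2269) = 2268


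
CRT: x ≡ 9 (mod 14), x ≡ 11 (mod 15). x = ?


M = 14*15 = 210
M1 = M/14 = 15, M2 = M/15 = 14
M1^(-1) mod 14 = 1, M2^(-1) mod 15 = 14
x = 9*15*1 + 11*14*14 = 2291
2291 mod 210 = 191
Check: 191 mod 14 = 9 ✓, 191 mod 15 = 11 ✓

x ≡ 191 (mod 210)


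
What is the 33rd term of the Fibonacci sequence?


Sequence: 1, 1, 2, 3, 5, 8, 13, 21, 34, 55, 89, 144, 233, 377, 610, 987, 1597, 2584, 4181, 6765, 10946, 17711, 28657, 46368, 75025, 121393, 196418, 317811, 514229, 832040, 1346269, 2178309, 3524578
F(33) = 3524578


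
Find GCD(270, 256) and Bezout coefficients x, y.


Tabular extended Euclidean (each row: r = 270*s + 256*t):
r=270, s=1, t=0
r=256, s=0, t=1
q=1: r=14, s=1, t=-1   [270*(1) + 256*(-1) = 14]
q=18: r=4, s=-18, t=19   [270*(-18) + 256*(19) = 4]
q=3: r=2, s=55, t=-58   [270*(55) + 256*(-58) = 2]
q=2: r=0, s=-128, t=135   [270*(-128) + 256*(135) = 0]
GCD = 2; from the row with r=2: x=55, y=-58
Check: 270*(55) + 256*(-58) = 14850 - 14848 = 2

GCD = 2, x = 55, y = -58


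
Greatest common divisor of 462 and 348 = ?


462 = 1 * 348 + 114
348 = 3 * 114 + 6
114 = 19 * 6 + 0
GCD = 6


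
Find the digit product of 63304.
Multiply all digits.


6 × 3 × 3 × 0 × 4 = 0


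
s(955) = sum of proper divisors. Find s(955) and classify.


Proper divisors: 1, 5, 191
Sum = 1 + 5 + 191 = 197
197 < 955 → deficient

s(955) = 197 (deficient)


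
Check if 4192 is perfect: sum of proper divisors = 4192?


Proper divisors of 4192: 1, 2, 4, 8, 16, 32, 131, 262, 524, 1048, 2096
Sum = 1 + 2 + 4 + 8 + 16 + 32 + 131 + 262 + 524 + 1048 + 2096 = 4124

No, 4192 is not perfect (4124 ≠ 4192)


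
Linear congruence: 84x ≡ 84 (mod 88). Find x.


GCD(84, 88) = 4 divides 84
Divide: 21x ≡ 21 (mod 22)
x ≡ 1 (mod 22)


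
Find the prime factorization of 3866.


3866 / 2 = 1933
1933 / 1933 = 1
3866 = 2 × 1933


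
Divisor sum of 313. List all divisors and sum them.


Divisors of 313: 1, 313
Sum = 1 + 313 = 314

σ(313) = 314


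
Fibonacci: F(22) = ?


Sequence: 1, 1, 2, 3, 5, 8, 13, 21, 34, 55, 89, 144, 233, 377, 610, 987, 1597, 2584, 4181, 6765, 10946, 17711
F(22) = 17711


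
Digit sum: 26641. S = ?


2 + 6 + 6 + 4 + 1 = 19


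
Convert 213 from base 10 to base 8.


213 (base 10) = 213 (decimal)
213 (decimal) = 325 (base 8)


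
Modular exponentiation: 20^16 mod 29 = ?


20^1 mod 29 = 20
20^2 mod 29 = 23
20^3 mod 29 = 25
20^4 mod 29 = 7
20^5 mod 29 = 24
20^6 mod 29 = 16
20^7 mod 29 = 1
20^8 mod 29 = 20
20^9 mod 29 = 23
20^10 mod 29 = 25
20^11 mod 29 = 7
20^12 mod 29 = 24
20^13 mod 29 = 16
20^14 mod 29 = 1
20^15 mod 29 = 20
20^16 mod 29 = 23


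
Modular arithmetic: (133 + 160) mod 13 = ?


133 + 160 = 293
293 mod 13 = 7


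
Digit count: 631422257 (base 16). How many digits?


631422257 in base 16 = 25A2BD31
Number of digits = 8

8 digits (base 16)


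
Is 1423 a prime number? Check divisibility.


Check divisors up to sqrt(1423) = 37.7227
No divisors found.
1423 is prime.

Yes, 1423 is prime


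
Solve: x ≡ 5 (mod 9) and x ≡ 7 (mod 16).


M = 9*16 = 144
M1 = M/9 = 16, M2 = M/16 = 9
M1^(-1) mod 9 = 4, M2^(-1) mod 16 = 9
x = 5*16*4 + 7*9*9 = 887
887 mod 144 = 23
Check: 23 mod 9 = 5 ✓, 23 mod 16 = 7 ✓

x ≡ 23 (mod 144)


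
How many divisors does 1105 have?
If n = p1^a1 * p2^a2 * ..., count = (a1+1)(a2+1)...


1105 = 5^1 × 13^1 × 17^1
d(1105) = (1+1) × (1+1) × (1+1) = 8

8 divisors


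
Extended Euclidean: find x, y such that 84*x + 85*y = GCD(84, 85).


Tabular extended Euclidean (each row: r = 84*s + 85*t):
r=84, s=1, t=0
r=85, s=0, t=1
q=0: r=84, s=1, t=0   [84*(1) + 85*(0) = 84]
q=1: r=1, s=-1, t=1   [84*(-1) + 85*(1) = 1]
q=84: r=0, s=85, t=-84   [84*(85) + 85*(-84) = 0]
GCD = 1; from the row with r=1: x=-1, y=1
Check: 84*(-1) + 85*(1) = -84 + 85 = 1

GCD = 1, x = -1, y = 1


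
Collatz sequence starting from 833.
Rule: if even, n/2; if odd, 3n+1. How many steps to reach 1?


833 → 2500 → 1250 → 625 → 1876 → 938 → 469 → 1408 → 704 → 352 → 176 → 88 → 44 → 22 → 11 → 34 → 17 → 52 → 26 → 13 → 40 → 20 → 10 → 5 → 16 → 8 → 4 → 2 → 1
Total steps = 28

28 steps


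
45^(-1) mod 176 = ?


Use the extended Euclidean algorithm on (176, 45); each row r = 176*s + 45*t:
r=176, s=1, t=0
r=45, s=0, t=1
q=3: r=41, s=1, t=-3   [176*(1) + 45*(-3) = 41]
q=1: r=4, s=-1, t=4   [176*(-1) + 45*(4) = 4]
q=10: r=1, s=11, t=-43   [176*(11) + 45*(-43) = 1]
q=4: r=0, s=-45, t=176   [176*(-45) + 45*(176) = 0]
GCD = 1 with t = -43, so 45*(-43) ≡ 1 (mod 176)
Inverse = -43 mod 176 = 133
Check: 45 * 133 = 5985 ≡ 1 (mod 176)

45^(-1) ≡ 133 (mod 176)


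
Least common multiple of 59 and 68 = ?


GCD(59, 68) = 1
LCM = 59*68/1 = 4012/1 = 4012

LCM = 4012


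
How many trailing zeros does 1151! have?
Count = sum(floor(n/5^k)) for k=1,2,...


floor(1151/5) = 230
floor(1151/25) = 46
floor(1151/125) = 9
floor(1151/625) = 1
Total = 286

286 trailing zeros


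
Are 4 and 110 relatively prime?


Euclidean algorithm:
110 = 27 * 4 + 2
4 = 2 * 2 + 0
GCD(4, 110) = 2

No, not coprime (GCD = 2)


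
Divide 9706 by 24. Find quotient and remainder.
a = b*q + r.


9706 = 24 * 404 + 10
Check: 9696 + 10 = 9706

q = 404, r = 10


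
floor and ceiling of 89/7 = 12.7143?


89/7 = 12.7143
floor = 12
ceil = 13

floor = 12, ceil = 13


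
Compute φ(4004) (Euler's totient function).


4004 = 2^2 × 7 × 11 × 13
Prime factors: 2, 7, 11, 13
φ(4004) = 4004 × (1-1/2) × (1-1/7) × (1-1/11) × (1-1/13)
= 4004 × 1/2 × 6/7 × 10/11 × 12/13 = 1440

φ(4004) = 1440


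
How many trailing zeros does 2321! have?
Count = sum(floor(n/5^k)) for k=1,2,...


floor(2321/5) = 464
floor(2321/25) = 92
floor(2321/125) = 18
floor(2321/625) = 3
Total = 577

577 trailing zeros


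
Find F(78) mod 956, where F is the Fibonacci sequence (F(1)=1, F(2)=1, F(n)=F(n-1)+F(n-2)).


F(k) mod 956 for k=1..78:
1, 1, 2, 3, 5, 8, 13, 21, 34, 55, 89, 144, 233, 377, 610, 31, 641, 672, 357, 73, 430, 503, 933, 480, 457, 937, 438, 419, 857, 320, 221, 541, 762, 347, 153, 500, 653, 197, 850, 91, 941, 76, 61, 137, 198, 335, 533, 868, 445, 357, 802, 203, 49, 252, 301, 553, 854, 451, 349, 800, 193, 37, 230, 267, 497, 764, 305, 113, 418, 531, 949, 524, 517, 85, 602, 687, 333, 64
F(78) mod 956 = 64


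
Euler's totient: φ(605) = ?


605 = 5 × 11^2
Prime factors: 5, 11
φ(605) = 605 × (1-1/5) × (1-1/11)
= 605 × 4/5 × 10/11 = 440

φ(605) = 440


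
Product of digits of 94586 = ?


9 × 4 × 5 × 8 × 6 = 8640


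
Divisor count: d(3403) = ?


3403 = 41^1 × 83^1
d(3403) = (1+1) × (1+1) = 4

4 divisors


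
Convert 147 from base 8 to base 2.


147 (base 8) = 103 (decimal)
103 (decimal) = 1100111 (base 2)


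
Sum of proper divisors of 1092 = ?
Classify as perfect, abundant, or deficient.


Proper divisors: 1, 2, 3, 4, 6, 7, 12, 13, 14, 21, 26, 28, 39, 42, 52, 78, 84, 91, 156, 182, 273, 364, 546
Sum = 1 + 2 + 3 + 4 + 6 + 7 + 12 + 13 + 14 + 21 + 26 + 28 + 39 + 42 + 52 + 78 + 84 + 91 + 156 + 182 + 273 + 364 + 546 = 2044
2044 > 1092 → abundant

s(1092) = 2044 (abundant)


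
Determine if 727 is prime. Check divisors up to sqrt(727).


Check divisors up to sqrt(727) = 26.9629
No divisors found.
727 is prime.

Yes, 727 is prime


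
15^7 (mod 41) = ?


15^1 mod 41 = 15
15^2 mod 41 = 20
15^3 mod 41 = 13
15^4 mod 41 = 31
15^5 mod 41 = 14
15^6 mod 41 = 5
15^7 mod 41 = 34


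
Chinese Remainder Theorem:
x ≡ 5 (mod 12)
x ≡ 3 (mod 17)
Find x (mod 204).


M = 12*17 = 204
M1 = M/12 = 17, M2 = M/17 = 12
M1^(-1) mod 12 = 5, M2^(-1) mod 17 = 10
x = 5*17*5 + 3*12*10 = 785
785 mod 204 = 173
Check: 173 mod 12 = 5 ✓, 173 mod 17 = 3 ✓

x ≡ 173 (mod 204)


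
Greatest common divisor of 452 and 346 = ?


452 = 1 * 346 + 106
346 = 3 * 106 + 28
106 = 3 * 28 + 22
28 = 1 * 22 + 6
22 = 3 * 6 + 4
6 = 1 * 4 + 2
4 = 2 * 2 + 0
GCD = 2


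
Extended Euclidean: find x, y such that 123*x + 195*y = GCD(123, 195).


Tabular extended Euclidean (each row: r = 123*s + 195*t):
r=123, s=1, t=0
r=195, s=0, t=1
q=0: r=123, s=1, t=0   [123*(1) + 195*(0) = 123]
q=1: r=72, s=-1, t=1   [123*(-1) + 195*(1) = 72]
q=1: r=51, s=2, t=-1   [123*(2) + 195*(-1) = 51]
q=1: r=21, s=-3, t=2   [123*(-3) + 195*(2) = 21]
q=2: r=9, s=8, t=-5   [123*(8) + 195*(-5) = 9]
q=2: r=3, s=-19, t=12   [123*(-19) + 195*(12) = 3]
q=3: r=0, s=65, t=-41   [123*(65) + 195*(-41) = 0]
GCD = 3; from the row with r=3: x=-19, y=12
Check: 123*(-19) + 195*(12) = -2337 + 2340 = 3

GCD = 3, x = -19, y = 12


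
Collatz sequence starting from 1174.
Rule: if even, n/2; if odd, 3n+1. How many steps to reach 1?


1174 → 587 → 1762 → 881 → 2644 → 1322 → 661 → 1984 → 992 → 496 → 248 → 124 → 62 → 31 → 94 → 47 → 142 → 71 → 214 → 107 → 322 → 161 → 484 → 242 → 121 → 364 → 182 → 91 → 274 → 137 → 412 → 206 → 103 → 310 → 155 → 466 → 233 → 700 → 350 → 175 → 526 → 263 → 790 → 395 → 1186 → 593 → 1780 → 890 → 445 → 1336 → 668 → 334 → 167 → 502 → 251 → 754 → 377 → 1132 → 566 → 283 → 850 → 425 → 1276 → 638 → 319 → 958 → 479 → 1438 → 719 → 2158 → 1079 → 3238 → 1619 → 4858 → 2429 → 7288 → 3644 → 1822 → 911 → 2734 → 1367 → 4102 → 2051 → 6154 → 3077 → 9232 → 4616 → 2308 → 1154 → 577 → 1732 → 866 → 433 → 1300 → 650 → 325 → 976 → 488 → 244 → 122 → 61 → 184 → 92 → 46 → 23 → 70 → 35 → 106 → 53 → 160 → 80 → 40 → 20 → 10 → 5 → 16 → 8 → 4 → 2 → 1
Total steps = 119

119 steps


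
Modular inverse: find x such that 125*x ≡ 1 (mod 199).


Use the extended Euclidean algorithm on (199, 125); each row r = 199*s + 125*t:
r=199, s=1, t=0
r=125, s=0, t=1
q=1: r=74, s=1, t=-1   [199*(1) + 125*(-1) = 74]
q=1: r=51, s=-1, t=2   [199*(-1) + 125*(2) = 51]
q=1: r=23, s=2, t=-3   [199*(2) + 125*(-3) = 23]
q=2: r=5, s=-5, t=8   [199*(-5) + 125*(8) = 5]
q=4: r=3, s=22, t=-35   [199*(22) + 125*(-35) = 3]
q=1: r=2, s=-27, t=43   [199*(-27) + 125*(43) = 2]
q=1: r=1, s=49, t=-78   [199*(49) + 125*(-78) = 1]
q=2: r=0, s=-125, t=199   [199*(-125) + 125*(199) = 0]
GCD = 1 with t = -78, so 125*(-78) ≡ 1 (mod 199)
Inverse = -78 mod 199 = 121
Check: 125 * 121 = 15125 ≡ 1 (mod 199)

125^(-1) ≡ 121 (mod 199)


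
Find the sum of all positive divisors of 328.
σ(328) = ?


Divisors of 328: 1, 2, 4, 8, 41, 82, 164, 328
Sum = 1 + 2 + 4 + 8 + 41 + 82 + 164 + 328 = 630

σ(328) = 630


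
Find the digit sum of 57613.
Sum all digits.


5 + 7 + 6 + 1 + 3 = 22


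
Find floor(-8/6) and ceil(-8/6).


-8/6 = -1.3333
floor = -2
ceil = -1

floor = -2, ceil = -1


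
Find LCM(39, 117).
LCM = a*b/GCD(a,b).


GCD(39, 117) = 39
LCM = 39*117/39 = 4563/39 = 117

LCM = 117


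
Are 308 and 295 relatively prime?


Euclidean algorithm:
308 = 1 * 295 + 13
295 = 22 * 13 + 9
13 = 1 * 9 + 4
9 = 2 * 4 + 1
4 = 4 * 1 + 0
GCD(308, 295) = 1

Yes, coprime (GCD = 1)


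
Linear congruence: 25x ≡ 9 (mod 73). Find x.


GCD(25, 73) = 1, unique solution
a^(-1) mod 73 = 38
x = 38 * 9 mod 73 = 50

x ≡ 50 (mod 73)


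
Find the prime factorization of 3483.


3483 / 3 = 1161
1161 / 3 = 387
387 / 3 = 129
129 / 3 = 43
43 / 43 = 1
3483 = 3^4 × 43


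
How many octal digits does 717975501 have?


717975501 in base 8 = 5262667715
Number of digits = 10

10 digits (base 8)


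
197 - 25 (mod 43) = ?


197 - 25 = 172
172 mod 43 = 0


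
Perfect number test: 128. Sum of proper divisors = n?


Proper divisors of 128: 1, 2, 4, 8, 16, 32, 64
Sum = 1 + 2 + 4 + 8 + 16 + 32 + 64 = 127

No, 128 is not perfect (127 ≠ 128)


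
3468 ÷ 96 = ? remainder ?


3468 = 96 * 36 + 12
Check: 3456 + 12 = 3468

q = 36, r = 12


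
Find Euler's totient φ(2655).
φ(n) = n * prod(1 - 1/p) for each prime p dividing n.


2655 = 3^2 × 5 × 59
Prime factors: 3, 5, 59
φ(2655) = 2655 × (1-1/3) × (1-1/5) × (1-1/59)
= 2655 × 2/3 × 4/5 × 58/59 = 1392

φ(2655) = 1392


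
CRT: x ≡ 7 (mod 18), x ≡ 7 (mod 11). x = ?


M = 18*11 = 198
M1 = M/18 = 11, M2 = M/11 = 18
M1^(-1) mod 18 = 5, M2^(-1) mod 11 = 8
x = 7*11*5 + 7*18*8 = 1393
1393 mod 198 = 7
Check: 7 mod 18 = 7 ✓, 7 mod 11 = 7 ✓

x ≡ 7 (mod 198)


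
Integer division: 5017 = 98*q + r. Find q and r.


5017 = 98 * 51 + 19
Check: 4998 + 19 = 5017

q = 51, r = 19


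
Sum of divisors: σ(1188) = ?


Divisors of 1188: 1, 2, 3, 4, 6, 9, 11, 12, 18, 22, 27, 33, 36, 44, 54, 66, 99, 108, 132, 198, 297, 396, 594, 1188
Sum = 1 + 2 + 3 + 4 + 6 + 9 + 11 + 12 + 18 + 22 + 27 + 33 + 36 + 44 + 54 + 66 + 99 + 108 + 132 + 198 + 297 + 396 + 594 + 1188 = 3360

σ(1188) = 3360


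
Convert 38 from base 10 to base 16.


38 (base 10) = 38 (decimal)
38 (decimal) = 26 (base 16)


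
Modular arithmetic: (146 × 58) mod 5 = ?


146 × 58 = 8468
8468 mod 5 = 3


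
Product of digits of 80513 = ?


8 × 0 × 5 × 1 × 3 = 0


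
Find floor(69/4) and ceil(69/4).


69/4 = 17.2500
floor = 17
ceil = 18

floor = 17, ceil = 18


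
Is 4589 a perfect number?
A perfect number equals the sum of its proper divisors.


Proper divisors of 4589: 1, 13, 353
Sum = 1 + 13 + 353 = 367

No, 4589 is not perfect (367 ≠ 4589)


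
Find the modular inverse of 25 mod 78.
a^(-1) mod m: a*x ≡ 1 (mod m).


Use the extended Euclidean algorithm on (78, 25); each row r = 78*s + 25*t:
r=78, s=1, t=0
r=25, s=0, t=1
q=3: r=3, s=1, t=-3   [78*(1) + 25*(-3) = 3]
q=8: r=1, s=-8, t=25   [78*(-8) + 25*(25) = 1]
q=3: r=0, s=25, t=-78   [78*(25) + 25*(-78) = 0]
GCD = 1 with t = 25, so 25*(25) ≡ 1 (mod 78)
Inverse = 25 mod 78 = 25
Check: 25 * 25 = 625 ≡ 1 (mod 78)

25^(-1) ≡ 25 (mod 78)


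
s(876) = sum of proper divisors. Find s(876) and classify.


Proper divisors: 1, 2, 3, 4, 6, 12, 73, 146, 219, 292, 438
Sum = 1 + 2 + 3 + 4 + 6 + 12 + 73 + 146 + 219 + 292 + 438 = 1196
1196 > 876 → abundant

s(876) = 1196 (abundant)


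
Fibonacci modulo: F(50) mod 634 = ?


F(k) mod 634 for k=1..50:
1, 1, 2, 3, 5, 8, 13, 21, 34, 55, 89, 144, 233, 377, 610, 353, 329, 48, 377, 425, 168, 593, 127, 86, 213, 299, 512, 177, 55, 232, 287, 519, 172, 57, 229, 286, 515, 167, 48, 215, 263, 478, 107, 585, 58, 9, 67, 76, 143, 219
F(50) mod 634 = 219


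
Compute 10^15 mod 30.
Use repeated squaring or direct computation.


10^1 mod 30 = 10
10^2 mod 30 = 10
10^3 mod 30 = 10
10^4 mod 30 = 10
10^5 mod 30 = 10
10^6 mod 30 = 10
10^7 mod 30 = 10
10^8 mod 30 = 10
10^9 mod 30 = 10
10^10 mod 30 = 10
10^11 mod 30 = 10
10^12 mod 30 = 10
10^13 mod 30 = 10
10^14 mod 30 = 10
10^15 mod 30 = 10


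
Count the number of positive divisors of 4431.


4431 = 3^1 × 7^1 × 211^1
d(4431) = (1+1) × (1+1) × (1+1) = 8

8 divisors


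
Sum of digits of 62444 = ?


6 + 2 + 4 + 4 + 4 = 20


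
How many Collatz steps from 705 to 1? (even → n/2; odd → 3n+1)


705 → 2116 → 1058 → 529 → 1588 → 794 → 397 → 1192 → 596 → 298 → 149 → 448 → 224 → 112 → 56 → 28 → 14 → 7 → 22 → 11 → 34 → 17 → 52 → 26 → 13 → 40 → 20 → 10 → 5 → 16 → 8 → 4 → 2 → 1
Total steps = 33

33 steps


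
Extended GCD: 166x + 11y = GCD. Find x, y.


Tabular extended Euclidean (each row: r = 166*s + 11*t):
r=166, s=1, t=0
r=11, s=0, t=1
q=15: r=1, s=1, t=-15   [166*(1) + 11*(-15) = 1]
q=11: r=0, s=-11, t=166   [166*(-11) + 11*(166) = 0]
GCD = 1; from the row with r=1: x=1, y=-15
Check: 166*(1) + 11*(-15) = 166 - 165 = 1

GCD = 1, x = 1, y = -15


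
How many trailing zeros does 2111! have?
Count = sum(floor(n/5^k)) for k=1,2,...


floor(2111/5) = 422
floor(2111/25) = 84
floor(2111/125) = 16
floor(2111/625) = 3
Total = 525

525 trailing zeros


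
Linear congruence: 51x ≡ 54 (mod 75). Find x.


GCD(51, 75) = 3 divides 54
Divide: 17x ≡ 18 (mod 25)
x ≡ 4 (mod 25)


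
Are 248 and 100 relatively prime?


Euclidean algorithm:
248 = 2 * 100 + 48
100 = 2 * 48 + 4
48 = 12 * 4 + 0
GCD(248, 100) = 4

No, not coprime (GCD = 4)


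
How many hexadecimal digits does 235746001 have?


235746001 in base 16 = E0D32D1
Number of digits = 7

7 digits (base 16)


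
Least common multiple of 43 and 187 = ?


GCD(43, 187) = 1
LCM = 43*187/1 = 8041/1 = 8041

LCM = 8041


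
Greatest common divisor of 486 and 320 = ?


486 = 1 * 320 + 166
320 = 1 * 166 + 154
166 = 1 * 154 + 12
154 = 12 * 12 + 10
12 = 1 * 10 + 2
10 = 5 * 2 + 0
GCD = 2


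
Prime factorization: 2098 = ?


2098 / 2 = 1049
1049 / 1049 = 1
2098 = 2 × 1049


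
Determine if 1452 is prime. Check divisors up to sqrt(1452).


1452 / 2 = 726 (exact division)
1452 is NOT prime.

No, 1452 is not prime


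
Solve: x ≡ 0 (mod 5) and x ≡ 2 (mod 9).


M = 5*9 = 45
M1 = M/5 = 9, M2 = M/9 = 5
M1^(-1) mod 5 = 4, M2^(-1) mod 9 = 2
x = 0*9*4 + 2*5*2 = 20
20 mod 45 = 20
Check: 20 mod 5 = 0 ✓, 20 mod 9 = 2 ✓

x ≡ 20 (mod 45)


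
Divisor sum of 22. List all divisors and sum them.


Divisors of 22: 1, 2, 11, 22
Sum = 1 + 2 + 11 + 22 = 36

σ(22) = 36


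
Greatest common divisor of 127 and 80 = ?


127 = 1 * 80 + 47
80 = 1 * 47 + 33
47 = 1 * 33 + 14
33 = 2 * 14 + 5
14 = 2 * 5 + 4
5 = 1 * 4 + 1
4 = 4 * 1 + 0
GCD = 1


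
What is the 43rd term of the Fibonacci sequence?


Sequence: 1, 1, 2, 3, 5, 8, 13, 21, 34, 55, 89, 144, 233, 377, 610, 987, 1597, 2584, 4181, 6765, 10946, 17711, 28657, 46368, 75025, 121393, 196418, 317811, 514229, 832040, 1346269, 2178309, 3524578, 5702887, 9227465, 14930352, 24157817, 39088169, 63245986, 102334155, 165580141, 267914296, 433494437
F(43) = 433494437


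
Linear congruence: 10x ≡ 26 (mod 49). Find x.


GCD(10, 49) = 1, unique solution
a^(-1) mod 49 = 5
x = 5 * 26 mod 49 = 32

x ≡ 32 (mod 49)


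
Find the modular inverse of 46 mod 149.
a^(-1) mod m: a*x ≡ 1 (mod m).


Use the extended Euclidean algorithm on (149, 46); each row r = 149*s + 46*t:
r=149, s=1, t=0
r=46, s=0, t=1
q=3: r=11, s=1, t=-3   [149*(1) + 46*(-3) = 11]
q=4: r=2, s=-4, t=13   [149*(-4) + 46*(13) = 2]
q=5: r=1, s=21, t=-68   [149*(21) + 46*(-68) = 1]
q=2: r=0, s=-46, t=149   [149*(-46) + 46*(149) = 0]
GCD = 1 with t = -68, so 46*(-68) ≡ 1 (mod 149)
Inverse = -68 mod 149 = 81
Check: 46 * 81 = 3726 ≡ 1 (mod 149)

46^(-1) ≡ 81 (mod 149)


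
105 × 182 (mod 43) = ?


105 × 182 = 19110
19110 mod 43 = 18


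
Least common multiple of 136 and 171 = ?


GCD(136, 171) = 1
LCM = 136*171/1 = 23256/1 = 23256

LCM = 23256


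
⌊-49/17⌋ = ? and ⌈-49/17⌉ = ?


-49/17 = -2.8824
floor = -3
ceil = -2

floor = -3, ceil = -2


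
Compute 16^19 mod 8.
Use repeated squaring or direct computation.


16^1 mod 8 = 0
16^2 mod 8 = 0
16^3 mod 8 = 0
16^4 mod 8 = 0
16^5 mod 8 = 0
16^6 mod 8 = 0
16^7 mod 8 = 0
16^8 mod 8 = 0
16^9 mod 8 = 0
16^10 mod 8 = 0
16^11 mod 8 = 0
16^12 mod 8 = 0
16^13 mod 8 = 0
16^14 mod 8 = 0
16^15 mod 8 = 0
16^16 mod 8 = 0
16^17 mod 8 = 0
16^18 mod 8 = 0
16^19 mod 8 = 0


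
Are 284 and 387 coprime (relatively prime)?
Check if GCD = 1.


Euclidean algorithm:
387 = 1 * 284 + 103
284 = 2 * 103 + 78
103 = 1 * 78 + 25
78 = 3 * 25 + 3
25 = 8 * 3 + 1
3 = 3 * 1 + 0
GCD(284, 387) = 1

Yes, coprime (GCD = 1)


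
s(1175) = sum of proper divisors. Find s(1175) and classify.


Proper divisors: 1, 5, 25, 47, 235
Sum = 1 + 5 + 25 + 47 + 235 = 313
313 < 1175 → deficient

s(1175) = 313 (deficient)


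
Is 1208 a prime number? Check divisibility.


1208 / 2 = 604 (exact division)
1208 is NOT prime.

No, 1208 is not prime


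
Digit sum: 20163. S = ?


2 + 0 + 1 + 6 + 3 = 12


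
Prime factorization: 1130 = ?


1130 / 2 = 565
565 / 5 = 113
113 / 113 = 1
1130 = 2 × 5 × 113


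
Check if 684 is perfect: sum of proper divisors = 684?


Proper divisors of 684: 1, 2, 3, 4, 6, 9, 12, 18, 19, 36, 38, 57, 76, 114, 171, 228, 342
Sum = 1 + 2 + 3 + 4 + 6 + 9 + 12 + 18 + 19 + 36 + 38 + 57 + 76 + 114 + 171 + 228 + 342 = 1136

No, 684 is not perfect (1136 ≠ 684)


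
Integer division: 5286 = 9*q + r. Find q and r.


5286 = 9 * 587 + 3
Check: 5283 + 3 = 5286

q = 587, r = 3


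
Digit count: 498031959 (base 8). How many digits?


498031959 in base 8 = 3553656527
Number of digits = 10

10 digits (base 8)


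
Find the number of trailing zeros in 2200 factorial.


floor(2200/5) = 440
floor(2200/25) = 88
floor(2200/125) = 17
floor(2200/625) = 3
Total = 548

548 trailing zeros


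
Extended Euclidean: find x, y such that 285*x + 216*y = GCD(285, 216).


Tabular extended Euclidean (each row: r = 285*s + 216*t):
r=285, s=1, t=0
r=216, s=0, t=1
q=1: r=69, s=1, t=-1   [285*(1) + 216*(-1) = 69]
q=3: r=9, s=-3, t=4   [285*(-3) + 216*(4) = 9]
q=7: r=6, s=22, t=-29   [285*(22) + 216*(-29) = 6]
q=1: r=3, s=-25, t=33   [285*(-25) + 216*(33) = 3]
q=2: r=0, s=72, t=-95   [285*(72) + 216*(-95) = 0]
GCD = 3; from the row with r=3: x=-25, y=33
Check: 285*(-25) + 216*(33) = -7125 + 7128 = 3

GCD = 3, x = -25, y = 33


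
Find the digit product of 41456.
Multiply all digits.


4 × 1 × 4 × 5 × 6 = 480


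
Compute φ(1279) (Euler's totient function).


1279 = 1279
Prime factors: 1279
φ(1279) = 1279 × (1-1/1279)
= 1279 × 1278/1279 = 1278

φ(1279) = 1278


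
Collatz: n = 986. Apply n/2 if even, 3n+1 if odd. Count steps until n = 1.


986 → 493 → 1480 → 740 → 370 → 185 → 556 → 278 → 139 → 418 → 209 → 628 → 314 → 157 → 472 → 236 → 118 → 59 → 178 → 89 → 268 → 134 → 67 → 202 → 101 → 304 → 152 → 76 → 38 → 19 → 58 → 29 → 88 → 44 → 22 → 11 → 34 → 17 → 52 → 26 → 13 → 40 → 20 → 10 → 5 → 16 → 8 → 4 → 2 → 1
Total steps = 49

49 steps


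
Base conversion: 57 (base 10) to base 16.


57 (base 10) = 57 (decimal)
57 (decimal) = 39 (base 16)


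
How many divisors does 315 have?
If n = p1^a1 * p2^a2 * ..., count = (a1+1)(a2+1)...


315 = 3^2 × 5^1 × 7^1
d(315) = (2+1) × (1+1) × (1+1) = 12

12 divisors


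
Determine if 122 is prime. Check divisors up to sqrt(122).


122 / 2 = 61 (exact division)
122 is NOT prime.

No, 122 is not prime


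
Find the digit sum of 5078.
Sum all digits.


5 + 0 + 7 + 8 = 20


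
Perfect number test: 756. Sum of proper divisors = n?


Proper divisors of 756: 1, 2, 3, 4, 6, 7, 9, 12, 14, 18, 21, 27, 28, 36, 42, 54, 63, 84, 108, 126, 189, 252, 378
Sum = 1 + 2 + 3 + 4 + 6 + 7 + 9 + 12 + 14 + 18 + 21 + 27 + 28 + 36 + 42 + 54 + 63 + 84 + 108 + 126 + 189 + 252 + 378 = 1484

No, 756 is not perfect (1484 ≠ 756)


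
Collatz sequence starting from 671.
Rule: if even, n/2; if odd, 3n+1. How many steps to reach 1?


671 → 2014 → 1007 → 3022 → 1511 → 4534 → 2267 → 6802 → 3401 → 10204 → 5102 → 2551 → 7654 → 3827 → 11482 → 5741 → 17224 → 8612 → 4306 → 2153 → 6460 → 3230 → 1615 → 4846 → 2423 → 7270 → 3635 → 10906 → 5453 → 16360 → 8180 → 4090 → 2045 → 6136 → 3068 → 1534 → 767 → 2302 → 1151 → 3454 → 1727 → 5182 → 2591 → 7774 → 3887 → 11662 → 5831 → 17494 → 8747 → 26242 → 13121 → 39364 → 19682 → 9841 → 29524 → 14762 → 7381 → 22144 → 11072 → 5536 → 2768 → 1384 → 692 → 346 → 173 → 520 → 260 → 130 → 65 → 196 → 98 → 49 → 148 → 74 → 37 → 112 → 56 → 28 → 14 → 7 → 22 → 11 → 34 → 17 → 52 → 26 → 13 → 40 → 20 → 10 → 5 → 16 → 8 → 4 → 2 → 1
Total steps = 95

95 steps
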